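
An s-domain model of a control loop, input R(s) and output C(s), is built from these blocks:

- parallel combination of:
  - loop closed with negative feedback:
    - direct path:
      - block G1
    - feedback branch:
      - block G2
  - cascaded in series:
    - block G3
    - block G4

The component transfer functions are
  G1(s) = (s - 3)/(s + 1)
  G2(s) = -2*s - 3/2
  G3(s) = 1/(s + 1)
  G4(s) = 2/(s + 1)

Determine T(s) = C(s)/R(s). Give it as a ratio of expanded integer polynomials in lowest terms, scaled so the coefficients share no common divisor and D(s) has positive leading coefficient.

Step 1. collapse the loop (G1 forward, G2 return) gives (6 - 2*s)/(4*s^2 - 11*s - 11)
Step 2. reduce the series chain G3, G4 gives 2/(s^2 + 2*s + 1)
Step 3. parallel reduction of [G1/(1+G1*G2)], (G3*G4); the result is T(s) itself (integer coefficients, no common factor, positive leading denominator coefficient)

Therefore the answer is (-2*s^3 + 10*s^2 - 12*s - 16)/(4*s^4 - 3*s^3 - 29*s^2 - 33*s - 11).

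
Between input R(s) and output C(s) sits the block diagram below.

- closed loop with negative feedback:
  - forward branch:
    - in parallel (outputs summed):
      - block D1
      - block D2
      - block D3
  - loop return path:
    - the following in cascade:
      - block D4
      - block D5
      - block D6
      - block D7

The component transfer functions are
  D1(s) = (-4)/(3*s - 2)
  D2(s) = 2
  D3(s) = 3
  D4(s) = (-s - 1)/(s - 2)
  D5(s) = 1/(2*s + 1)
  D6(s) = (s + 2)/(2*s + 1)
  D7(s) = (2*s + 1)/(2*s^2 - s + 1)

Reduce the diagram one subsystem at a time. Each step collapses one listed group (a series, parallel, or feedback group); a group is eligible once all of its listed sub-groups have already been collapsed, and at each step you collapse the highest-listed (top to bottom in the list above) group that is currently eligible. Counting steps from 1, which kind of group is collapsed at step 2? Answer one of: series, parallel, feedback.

The answer is series.

Reasoning:
Step 1 - sum the parallel branches D1, D2, D3
Step 2 - combine D4, D5, D6, D7 in series
Step 3 - collapse the loop ((D1+D2+D3) forward, (D4*D5*D6*D7) return)
At step 2 the group reduced is series.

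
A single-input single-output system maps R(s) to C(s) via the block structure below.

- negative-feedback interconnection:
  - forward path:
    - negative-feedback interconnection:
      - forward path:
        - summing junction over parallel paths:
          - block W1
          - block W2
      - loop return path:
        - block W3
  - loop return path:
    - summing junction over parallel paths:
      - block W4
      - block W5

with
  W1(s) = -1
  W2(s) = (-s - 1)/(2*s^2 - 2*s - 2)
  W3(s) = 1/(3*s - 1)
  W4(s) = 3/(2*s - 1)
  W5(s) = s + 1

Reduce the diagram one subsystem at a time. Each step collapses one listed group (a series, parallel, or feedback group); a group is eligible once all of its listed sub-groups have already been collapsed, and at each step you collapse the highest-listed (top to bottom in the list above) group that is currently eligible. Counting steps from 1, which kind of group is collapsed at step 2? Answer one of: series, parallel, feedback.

[1] sum the parallel branches W1, W2
[2] apply the feedback formula to (W1+W2), W3
[3] sum the parallel branches W4, W5
[4] reduce the feedback loop with forward [(W1+W2)/(1+(W1+W2)*W3)] and return (W4+W5)
Step 2: feedback.

Therefore the answer is feedback.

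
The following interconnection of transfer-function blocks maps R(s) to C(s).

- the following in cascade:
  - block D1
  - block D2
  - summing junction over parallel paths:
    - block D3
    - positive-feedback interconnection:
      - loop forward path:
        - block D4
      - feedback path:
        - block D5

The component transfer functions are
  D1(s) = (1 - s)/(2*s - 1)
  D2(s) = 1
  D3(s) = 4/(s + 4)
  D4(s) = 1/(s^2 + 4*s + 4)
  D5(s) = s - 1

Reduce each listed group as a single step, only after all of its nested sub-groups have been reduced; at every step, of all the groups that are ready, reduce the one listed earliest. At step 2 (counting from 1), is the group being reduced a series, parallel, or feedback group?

Answer: parallel

Working:
Step 1: close the feedback loop around D4, D5
Step 2: sum the parallel branches D3, [D4/(1-D4*D5)]
Step 3: series reduction of D1, D2, (D3+[D4/(1-D4*D5)])
Step 2 collapses a parallel group.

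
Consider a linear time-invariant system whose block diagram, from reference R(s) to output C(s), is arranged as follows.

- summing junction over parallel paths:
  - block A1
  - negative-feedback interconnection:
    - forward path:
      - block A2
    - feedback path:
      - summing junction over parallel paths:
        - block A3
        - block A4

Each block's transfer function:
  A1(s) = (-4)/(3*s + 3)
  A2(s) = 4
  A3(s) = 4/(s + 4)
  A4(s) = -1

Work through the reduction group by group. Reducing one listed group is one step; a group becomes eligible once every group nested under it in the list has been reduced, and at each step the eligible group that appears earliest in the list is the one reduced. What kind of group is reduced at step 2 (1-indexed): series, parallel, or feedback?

Step 1. sum the parallel branches A3, A4
Step 2. close the feedback loop around A2, (A3+A4)
Step 3. parallel reduction of A1, [A2/(1+A2*(A3+A4))]
Step 2: feedback.

Final answer: feedback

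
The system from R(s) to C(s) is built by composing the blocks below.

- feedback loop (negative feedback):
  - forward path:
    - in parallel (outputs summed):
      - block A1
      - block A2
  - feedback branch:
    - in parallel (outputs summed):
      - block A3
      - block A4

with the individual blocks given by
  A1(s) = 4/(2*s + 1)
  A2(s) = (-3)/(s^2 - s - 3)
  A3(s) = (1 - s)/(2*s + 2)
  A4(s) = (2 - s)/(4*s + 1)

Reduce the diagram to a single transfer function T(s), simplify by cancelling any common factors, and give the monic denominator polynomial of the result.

Reducing step by step:

Step 1 - combine A1, A2 in parallel -> (4*s^2 - 10*s - 15)/(2*s^3 - s^2 - 7*s - 3)
Step 2 - reduce the parallel group A3, A4 -> (-6*s^2 + 5*s + 5)/(8*s^2 + 10*s + 2)
Step 3 - reduce the feedback loop with forward (A1+A2) and return (A3+A4) -> (32*s^4 - 40*s^3 - 212*s^2 - 170*s - 30)/(16*s^5 - 12*s^4 + 18*s^3 - 36*s^2 - 169*s - 81)
That last expression is T(s), already simplified. Scaling its denominator by 1/16 (the reciprocal of the leading coefficient) yields the monic denominator.

Answer: s^5 - 3*s^4/4 + 9*s^3/8 - 9*s^2/4 - 169*s/16 - 81/16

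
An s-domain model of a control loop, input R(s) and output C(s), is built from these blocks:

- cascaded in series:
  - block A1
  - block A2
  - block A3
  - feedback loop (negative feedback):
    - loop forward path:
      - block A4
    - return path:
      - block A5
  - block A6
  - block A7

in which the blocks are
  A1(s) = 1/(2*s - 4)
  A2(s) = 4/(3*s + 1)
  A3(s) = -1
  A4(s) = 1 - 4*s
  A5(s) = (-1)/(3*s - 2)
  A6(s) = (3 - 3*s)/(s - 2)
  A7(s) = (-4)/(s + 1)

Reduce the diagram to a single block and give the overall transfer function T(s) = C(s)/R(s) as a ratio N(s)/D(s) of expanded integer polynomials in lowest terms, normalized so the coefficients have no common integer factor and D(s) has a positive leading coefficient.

Step 1 - reduce the feedback loop with forward A4 and return A5; result (-12*s^2 + 11*s - 2)/(7*s - 3)
Step 2 - reduce the series chain A1, A2, A3, [A4/(1+A4*A5)], A6, A7; the result is T(s) itself (integer coefficients, no common factor, positive leading denominator coefficient)

Hence the answer: (288*s^3 - 552*s^2 + 312*s - 48)/(21*s^5 - 65*s^4 + 3*s^3 + 93*s^2 - 8*s - 12)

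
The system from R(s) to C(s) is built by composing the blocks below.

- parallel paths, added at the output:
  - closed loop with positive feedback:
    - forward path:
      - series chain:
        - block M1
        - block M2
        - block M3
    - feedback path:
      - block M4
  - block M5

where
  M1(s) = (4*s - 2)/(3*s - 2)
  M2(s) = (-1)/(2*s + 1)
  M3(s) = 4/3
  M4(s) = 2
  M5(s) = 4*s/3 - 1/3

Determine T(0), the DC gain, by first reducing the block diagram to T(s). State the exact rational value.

Step 1. combine M1, M2, M3 in series, giving (8 - 16*s)/(18*s^2 - 3*s - 6)
Step 2. feedback reduction of (M1*M2*M3), M4, giving (8 - 16*s)/(18*s^2 + 29*s - 22)
Step 3. parallel reduction of [(M1*M2*M3)/(1-(M1*M2*M3)*M4)], M5, giving (72*s^3 + 98*s^2 - 165*s + 46)/(54*s^2 + 87*s - 66)
The step-3 result is T(s). Setting s = 0: T(0) = 46/(-66) = -23/33.

Therefore the answer is -23/33.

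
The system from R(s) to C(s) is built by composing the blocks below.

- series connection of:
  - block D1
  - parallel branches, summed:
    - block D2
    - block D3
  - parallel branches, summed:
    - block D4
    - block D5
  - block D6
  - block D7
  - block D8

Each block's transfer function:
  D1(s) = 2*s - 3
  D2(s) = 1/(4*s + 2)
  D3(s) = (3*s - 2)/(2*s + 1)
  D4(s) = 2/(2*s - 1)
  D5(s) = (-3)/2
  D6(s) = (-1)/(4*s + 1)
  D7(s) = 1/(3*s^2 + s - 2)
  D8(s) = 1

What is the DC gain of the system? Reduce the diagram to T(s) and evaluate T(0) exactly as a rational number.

Step 1. add D2, D3 (parallel) gives (6*s - 3)/(4*s + 2)
Step 2. parallel reduction of D4, D5 gives (7 - 6*s)/(4*s - 2)
Step 3. combine D1, (D2+D3), (D4+D5), D6, D7, D8 in series gives (36*s^2 - 96*s + 63)/(96*s^4 + 104*s^3 - 28*s^2 - 44*s - 8)
Step 3 gives the overall T(s). Then T(0) = 63/(-8) = -63/8.

Hence the answer: -63/8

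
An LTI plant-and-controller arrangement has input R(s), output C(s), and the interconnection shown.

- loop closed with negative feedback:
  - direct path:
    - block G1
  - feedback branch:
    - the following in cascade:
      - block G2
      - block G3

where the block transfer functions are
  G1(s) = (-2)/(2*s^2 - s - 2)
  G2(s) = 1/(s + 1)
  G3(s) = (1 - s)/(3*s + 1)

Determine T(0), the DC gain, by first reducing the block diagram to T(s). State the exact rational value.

First reduce the diagram to T(s).

[1] series reduction of G2, G3 gives (1 - s)/(3*s^2 + 4*s + 1)
[2] apply the feedback formula to G1, (G2*G3) gives (-6*s^2 - 8*s - 2)/(6*s^4 + 5*s^3 - 8*s^2 - 7*s - 4)
The step-2 result is T(s). Setting s = 0: T(0) = -2/(-4) = 1/2.

Answer: 1/2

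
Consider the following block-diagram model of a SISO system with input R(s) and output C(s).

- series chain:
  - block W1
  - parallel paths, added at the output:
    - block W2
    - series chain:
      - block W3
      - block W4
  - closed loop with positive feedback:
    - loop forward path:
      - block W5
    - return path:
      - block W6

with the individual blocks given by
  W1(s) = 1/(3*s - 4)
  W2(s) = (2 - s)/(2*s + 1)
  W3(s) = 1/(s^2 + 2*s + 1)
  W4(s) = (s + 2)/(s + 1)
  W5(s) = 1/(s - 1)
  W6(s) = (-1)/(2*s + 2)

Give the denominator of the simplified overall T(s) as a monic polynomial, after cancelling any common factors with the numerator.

The answer is s^6 + 7*s^5/6 - 11*s^4/6 - 11*s^3/4 + 13*s/12 + 1/3.

Reasoning:
Step 1: reduce the series chain W3, W4 gives (s + 2)/(s^3 + 3*s^2 + 3*s + 1)
Step 2: reduce the parallel group W2, (W3*W4) gives (-s^4 - s^3 + 5*s^2 + 10*s + 4)/(2*s^4 + 7*s^3 + 9*s^2 + 5*s + 1)
Step 3: reduce the feedback loop with forward W5 and return W6 gives (2*s + 2)/(2*s^2 - 1)
Step 4: combine W1, (W2+(W3*W4)), [W5/(1-W5*W6)] in series gives (-2*s^4 - 2*s^3 + 10*s^2 + 20*s + 8)/(12*s^6 + 14*s^5 - 22*s^4 - 33*s^3 + 13*s + 4)
That last expression is T(s), already simplified. Scaling its denominator by 1/12 (the reciprocal of the leading coefficient) yields the monic denominator.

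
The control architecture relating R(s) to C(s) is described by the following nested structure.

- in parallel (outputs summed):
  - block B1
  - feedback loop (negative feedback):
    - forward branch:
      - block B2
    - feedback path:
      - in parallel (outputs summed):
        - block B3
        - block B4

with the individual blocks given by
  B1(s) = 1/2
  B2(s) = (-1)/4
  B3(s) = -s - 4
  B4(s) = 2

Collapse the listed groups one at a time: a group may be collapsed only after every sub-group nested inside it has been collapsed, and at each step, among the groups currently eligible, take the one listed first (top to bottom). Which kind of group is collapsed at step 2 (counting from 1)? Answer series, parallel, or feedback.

(1) combine B3, B4 in parallel
(2) close the feedback loop around B2, (B3+B4)
(3) parallel reduction of B1, [B2/(1+B2*(B3+B4))]
The group at step 2 is a feedback group.

Therefore the answer is feedback.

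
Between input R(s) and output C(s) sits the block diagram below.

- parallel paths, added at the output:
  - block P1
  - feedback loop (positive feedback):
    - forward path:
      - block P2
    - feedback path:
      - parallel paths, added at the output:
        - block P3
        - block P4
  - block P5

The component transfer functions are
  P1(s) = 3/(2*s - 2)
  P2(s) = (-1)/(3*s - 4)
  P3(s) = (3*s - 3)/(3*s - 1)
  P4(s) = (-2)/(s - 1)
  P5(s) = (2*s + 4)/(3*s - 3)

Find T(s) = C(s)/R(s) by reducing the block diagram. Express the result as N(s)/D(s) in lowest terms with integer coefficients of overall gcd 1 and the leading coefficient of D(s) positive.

First reduce the diagram to T(s).

[1] reduce the parallel group P3, P4: (3*s^2 - 12*s + 5)/(3*s^2 - 4*s + 1)
[2] close the feedback loop around P2, (P3+P4): (-3*s^2 + 4*s - 1)/(9*s^3 - 21*s^2 + 7*s + 1)
[3] sum the parallel branches P1, [P2/(1-P2*(P3+P4))], P5: this yields T(s), and no further normalization is needed

Answer: (36*s^4 + 51*s^3 - 287*s^2 + 93*s + 23)/(54*s^4 - 180*s^3 + 168*s^2 - 36*s - 6)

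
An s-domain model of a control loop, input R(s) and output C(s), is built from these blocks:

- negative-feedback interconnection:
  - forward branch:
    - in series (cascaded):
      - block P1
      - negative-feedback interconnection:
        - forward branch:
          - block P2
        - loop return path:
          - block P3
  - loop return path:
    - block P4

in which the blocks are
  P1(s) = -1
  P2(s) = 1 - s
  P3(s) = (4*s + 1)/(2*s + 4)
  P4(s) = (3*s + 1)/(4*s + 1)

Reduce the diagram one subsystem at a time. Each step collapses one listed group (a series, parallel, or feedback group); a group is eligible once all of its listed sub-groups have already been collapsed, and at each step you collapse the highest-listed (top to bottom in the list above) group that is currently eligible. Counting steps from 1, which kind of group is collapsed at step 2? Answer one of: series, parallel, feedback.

Answer: series

Working:
Step 1 - apply the feedback formula to P2, P3
Step 2 - cascade P1, [P2/(1+P2*P3)]
Step 3 - reduce the feedback loop with forward (P1*[P2/(1+P2*P3)]) and return P4
So the answer for step 2 is series.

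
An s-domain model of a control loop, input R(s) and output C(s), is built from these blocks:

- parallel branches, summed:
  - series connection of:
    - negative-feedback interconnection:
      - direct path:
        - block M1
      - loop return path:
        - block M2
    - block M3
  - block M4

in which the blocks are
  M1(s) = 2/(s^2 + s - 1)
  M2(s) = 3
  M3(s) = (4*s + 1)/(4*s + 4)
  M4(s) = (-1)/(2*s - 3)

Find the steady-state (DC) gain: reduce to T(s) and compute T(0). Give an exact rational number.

First reduce the diagram to T(s).

[1] collapse the loop (M1 forward, M2 return), giving 2/(s^2 + s + 5)
[2] reduce the series chain [M1/(1+M1*M2)], M3, giving (4*s + 1)/(2*s^3 + 4*s^2 + 12*s + 10)
[3] sum the parallel branches ([M1/(1+M1*M2)]*M3), M4, giving (-2*s^3 + 4*s^2 - 22*s - 13)/(4*s^4 + 2*s^3 + 12*s^2 - 16*s - 30)
That last expression is T(s); at s = 0 only the constant terms survive, so T(0) = -13/(-30) = 13/30.

Answer: 13/30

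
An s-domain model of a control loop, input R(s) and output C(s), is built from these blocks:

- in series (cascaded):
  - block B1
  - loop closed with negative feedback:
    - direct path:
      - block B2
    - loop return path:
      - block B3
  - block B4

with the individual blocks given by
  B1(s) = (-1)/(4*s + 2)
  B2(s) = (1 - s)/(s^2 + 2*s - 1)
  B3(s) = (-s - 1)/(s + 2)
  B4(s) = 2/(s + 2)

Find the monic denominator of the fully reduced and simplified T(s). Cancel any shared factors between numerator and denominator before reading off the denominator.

[1] reduce the feedback loop with forward B2 and return B3; result (-s^2 - s + 2)/(s^3 + 5*s^2 + 3*s - 3)
[2] series reduction of B1, [B2/(1+B2*B3)], B4; result (s - 1)/(2*s^4 + 11*s^3 + 11*s^2 - 3*s - 3)
Step 2 gives the fully reduced T(s), with no common factor left to cancel. The denominator's leading coefficient is 2, so divide each of its coefficients by 2 to get the monic form.

Hence the answer: s^4 + 11*s^3/2 + 11*s^2/2 - 3*s/2 - 3/2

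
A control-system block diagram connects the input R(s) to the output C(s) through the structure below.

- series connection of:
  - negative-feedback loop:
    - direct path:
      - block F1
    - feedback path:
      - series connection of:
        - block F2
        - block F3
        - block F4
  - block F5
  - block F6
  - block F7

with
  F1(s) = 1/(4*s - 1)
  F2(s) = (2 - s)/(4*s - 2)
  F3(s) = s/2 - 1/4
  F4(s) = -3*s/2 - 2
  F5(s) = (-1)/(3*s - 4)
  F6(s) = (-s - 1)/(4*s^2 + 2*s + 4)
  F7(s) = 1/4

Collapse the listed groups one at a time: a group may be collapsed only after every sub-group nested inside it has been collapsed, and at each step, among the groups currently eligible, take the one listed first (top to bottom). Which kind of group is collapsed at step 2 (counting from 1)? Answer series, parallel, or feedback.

Step 1 - series reduction of F2, F3, F4
Step 2 - reduce the feedback loop with forward F1 and return (F2*F3*F4)
Step 3 - cascade [F1/(1+F1*(F2*F3*F4))], F5, F6, F7
At step 2 the group reduced is feedback.

Hence the answer: feedback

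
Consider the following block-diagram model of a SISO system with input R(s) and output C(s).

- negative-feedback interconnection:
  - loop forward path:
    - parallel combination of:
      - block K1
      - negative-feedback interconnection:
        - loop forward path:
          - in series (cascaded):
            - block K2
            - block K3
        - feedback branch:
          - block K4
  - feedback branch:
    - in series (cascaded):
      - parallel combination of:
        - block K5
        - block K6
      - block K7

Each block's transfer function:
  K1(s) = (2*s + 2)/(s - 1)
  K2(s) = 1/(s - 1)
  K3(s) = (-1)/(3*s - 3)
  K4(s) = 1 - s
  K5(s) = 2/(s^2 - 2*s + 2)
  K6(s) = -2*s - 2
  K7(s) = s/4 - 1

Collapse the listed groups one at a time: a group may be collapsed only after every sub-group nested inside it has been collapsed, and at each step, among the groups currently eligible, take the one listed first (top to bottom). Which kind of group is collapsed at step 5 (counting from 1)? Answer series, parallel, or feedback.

Answer: series

Working:
1. multiply K2, K3 (series)
2. reduce the feedback loop with forward (K2*K3) and return K4
3. add K1, [(K2*K3)/(1+(K2*K3)*K4)] (parallel)
4. reduce the parallel group K5, K6
5. multiply (K5+K6), K7 (series)
6. feedback reduction of (K1+[(K2*K3)/(1+(K2*K3)*K4)]), ((K5+K6)*K7)
So the answer for step 5 is series.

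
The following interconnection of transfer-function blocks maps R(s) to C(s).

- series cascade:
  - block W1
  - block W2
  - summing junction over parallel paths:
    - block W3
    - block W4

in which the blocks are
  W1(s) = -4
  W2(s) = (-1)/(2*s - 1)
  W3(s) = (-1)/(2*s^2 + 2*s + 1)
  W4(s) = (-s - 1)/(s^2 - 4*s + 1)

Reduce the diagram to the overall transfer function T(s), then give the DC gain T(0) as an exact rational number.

Step 1: combine W3, W4 in parallel = (-2*s^3 - 5*s^2 + s - 2)/(2*s^4 - 6*s^3 - 5*s^2 - 2*s + 1)
Step 2: multiply W1, W2, (W3+W4) (series) = (-8*s^3 - 20*s^2 + 4*s - 8)/(4*s^5 - 14*s^4 - 4*s^3 + s^2 + 4*s - 1)
Step 2 gives the overall T(s). Then T(0) = -8/(-1) = 8.

Therefore the answer is 8.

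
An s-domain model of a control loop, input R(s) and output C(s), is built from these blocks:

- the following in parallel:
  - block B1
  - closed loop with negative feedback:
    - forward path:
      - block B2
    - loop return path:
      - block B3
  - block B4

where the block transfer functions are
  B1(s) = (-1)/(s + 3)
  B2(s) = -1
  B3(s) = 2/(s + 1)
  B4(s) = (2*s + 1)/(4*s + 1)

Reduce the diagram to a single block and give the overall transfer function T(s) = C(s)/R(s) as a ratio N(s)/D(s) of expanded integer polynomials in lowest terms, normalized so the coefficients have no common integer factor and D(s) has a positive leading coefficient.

Step 1: apply the feedback formula to B2, B3, giving (-s - 1)/(s - 1)
Step 2: combine B1, [B2/(1+B2*B3)], B4 in parallel, which is the overall transfer function T(s) = C(s)/R(s) in lowest terms

Final answer: (-2*s^3 - 16*s^2 - 17*s - 5)/(4*s^3 + 9*s^2 - 10*s - 3)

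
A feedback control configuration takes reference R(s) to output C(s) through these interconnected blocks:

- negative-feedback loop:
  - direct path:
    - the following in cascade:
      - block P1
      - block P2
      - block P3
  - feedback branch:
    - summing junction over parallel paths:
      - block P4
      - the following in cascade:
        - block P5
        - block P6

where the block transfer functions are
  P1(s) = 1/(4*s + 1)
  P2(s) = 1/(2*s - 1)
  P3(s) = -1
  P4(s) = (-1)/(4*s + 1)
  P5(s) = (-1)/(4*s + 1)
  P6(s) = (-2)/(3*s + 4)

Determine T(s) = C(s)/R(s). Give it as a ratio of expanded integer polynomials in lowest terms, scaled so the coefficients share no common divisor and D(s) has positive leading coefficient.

Answer: (-12*s^2 - 19*s - 4)/(96*s^4 + 128*s^3 - 18*s^2 - 24*s - 2)

Working:
Step 1 - reduce the series chain P1, P2, P3 = (-1)/(8*s^2 - 2*s - 1)
Step 2 - cascade P5, P6 = 2/(12*s^2 + 19*s + 4)
Step 3 - sum the parallel branches P4, (P5*P6) = (-3*s - 2)/(12*s^2 + 19*s + 4)
Step 4 - feedback reduction of (P1*P2*P3), (P4+(P5*P6)) - this is the overall T(s), already in the required normalized form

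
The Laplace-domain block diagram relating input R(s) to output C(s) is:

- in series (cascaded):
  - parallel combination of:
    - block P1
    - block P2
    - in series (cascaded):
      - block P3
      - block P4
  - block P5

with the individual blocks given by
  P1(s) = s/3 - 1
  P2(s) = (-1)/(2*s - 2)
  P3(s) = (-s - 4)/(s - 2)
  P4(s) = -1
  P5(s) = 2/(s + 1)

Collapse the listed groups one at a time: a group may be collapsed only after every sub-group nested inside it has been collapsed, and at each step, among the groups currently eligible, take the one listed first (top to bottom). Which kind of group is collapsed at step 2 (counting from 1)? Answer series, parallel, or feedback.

Step 1. cascade P3, P4
Step 2. add P1, P2, (P3*P4) (parallel)
Step 3. reduce the series chain (P1+P2+(P3*P4)), P5
At step 2 the group reduced is parallel.

Therefore the answer is parallel.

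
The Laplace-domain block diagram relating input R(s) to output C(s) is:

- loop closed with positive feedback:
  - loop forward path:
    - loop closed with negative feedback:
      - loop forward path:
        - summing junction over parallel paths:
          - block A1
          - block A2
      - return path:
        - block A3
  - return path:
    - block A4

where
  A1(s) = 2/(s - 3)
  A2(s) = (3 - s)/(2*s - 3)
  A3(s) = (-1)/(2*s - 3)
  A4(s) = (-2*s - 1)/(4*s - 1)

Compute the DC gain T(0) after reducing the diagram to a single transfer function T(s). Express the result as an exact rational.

(1) parallel reduction of A1, A2: (-s^2 + 10*s - 15)/(2*s^2 - 9*s + 9)
(2) reduce the feedback loop with forward (A1+A2) and return A3: (-2*s^3 + 23*s^2 - 60*s + 45)/(4*s^3 - 23*s^2 + 35*s - 12)
(3) apply the feedback formula to [(A1+A2)/(1+(A1+A2)*A3)], A4: (-8*s^4 + 94*s^3 - 263*s^2 + 240*s - 45)/(12*s^4 - 52*s^3 + 66*s^2 - 53*s + 57)
Evaluating the step-3 result (the overall T(s)) at s = 0 gives T(0) = -45/57 = -15/19.

Final answer: -15/19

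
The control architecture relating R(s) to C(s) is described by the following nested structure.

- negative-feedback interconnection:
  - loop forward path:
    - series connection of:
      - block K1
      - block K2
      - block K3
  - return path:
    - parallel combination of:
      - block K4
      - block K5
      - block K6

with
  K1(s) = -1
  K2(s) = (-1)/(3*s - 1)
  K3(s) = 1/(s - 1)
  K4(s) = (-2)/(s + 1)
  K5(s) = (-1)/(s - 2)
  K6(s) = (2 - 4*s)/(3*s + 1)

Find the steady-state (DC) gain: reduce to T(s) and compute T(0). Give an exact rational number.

Step 1 - cascade K1, K2, K3 -> 1/(3*s^2 - 4*s + 1)
Step 2 - parallel reduction of K4, K5, K6 -> (-4*s^3 - 3*s^2 + 12*s - 1)/(3*s^3 - 2*s^2 - 7*s - 2)
Step 3 - feedback reduction of (K1*K2*K3), (K4+K5+K6) -> (3*s^3 - 2*s^2 - 7*s - 2)/(9*s^5 - 18*s^4 - 14*s^3 + 17*s^2 + 13*s - 3)
DC gain: substitute s = 0 into T(s) from step 3: T(0) = -2/(-3) = 2/3.

Therefore the answer is 2/3.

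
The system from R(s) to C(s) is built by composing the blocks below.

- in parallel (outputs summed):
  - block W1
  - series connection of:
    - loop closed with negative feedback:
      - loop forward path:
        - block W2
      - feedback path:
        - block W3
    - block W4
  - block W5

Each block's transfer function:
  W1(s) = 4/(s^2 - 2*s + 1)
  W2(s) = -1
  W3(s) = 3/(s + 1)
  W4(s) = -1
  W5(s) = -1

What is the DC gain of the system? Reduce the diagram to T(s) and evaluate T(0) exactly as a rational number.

[1] collapse the loop (W2 forward, W3 return) gives (-s - 1)/(s - 2)
[2] reduce the series chain [W2/(1+W2*W3)], W4 gives (s + 1)/(s - 2)
[3] sum the parallel branches W1, ([W2/(1+W2*W3)]*W4), W5 gives (3*s^2 - 2*s - 5)/(s^3 - 4*s^2 + 5*s - 2)
Evaluating the step-3 result (the overall T(s)) at s = 0 gives T(0) = -5/(-2) = 5/2.

Hence the answer: 5/2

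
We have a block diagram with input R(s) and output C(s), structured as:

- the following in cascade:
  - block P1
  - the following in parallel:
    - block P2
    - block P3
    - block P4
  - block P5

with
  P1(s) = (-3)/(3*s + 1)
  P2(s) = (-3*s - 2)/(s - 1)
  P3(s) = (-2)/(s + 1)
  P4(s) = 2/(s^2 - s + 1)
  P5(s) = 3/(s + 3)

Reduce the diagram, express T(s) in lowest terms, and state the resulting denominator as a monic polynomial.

The answer is s^6 + 7*s^5/3 - 7*s^4/3 + 7*s^2/3 - 7*s/3 - 1.

Reasoning:
(1) reduce the parallel group P2, P3, P4 gives (-3*s^4 - 4*s^3 + 6*s^2 - 7*s - 2)/(s^4 - s^3 + s - 1)
(2) combine P1, (P2+P3+P4), P5 in series gives (27*s^4 + 36*s^3 - 54*s^2 + 63*s + 18)/(3*s^6 + 7*s^5 - 7*s^4 + 7*s^2 - 7*s - 3)
That last expression is T(s), already simplified. Scaling its denominator by 1/3 (the reciprocal of the leading coefficient) yields the monic denominator.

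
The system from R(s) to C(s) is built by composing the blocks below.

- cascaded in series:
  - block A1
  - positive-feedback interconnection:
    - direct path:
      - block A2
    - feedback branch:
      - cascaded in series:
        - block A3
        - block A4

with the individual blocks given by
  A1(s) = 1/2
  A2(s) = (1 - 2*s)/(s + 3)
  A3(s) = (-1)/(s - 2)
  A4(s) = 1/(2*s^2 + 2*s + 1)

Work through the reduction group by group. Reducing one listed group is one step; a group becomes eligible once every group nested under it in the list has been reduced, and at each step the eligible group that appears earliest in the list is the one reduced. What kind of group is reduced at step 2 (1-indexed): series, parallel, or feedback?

The answer is feedback.

Reasoning:
[1] multiply A3, A4 (series)
[2] reduce the feedback loop with forward A2 and return (A3*A4)
[3] combine A1, [A2/(1-A2*(A3*A4))] in series
The group at step 2 is a feedback group.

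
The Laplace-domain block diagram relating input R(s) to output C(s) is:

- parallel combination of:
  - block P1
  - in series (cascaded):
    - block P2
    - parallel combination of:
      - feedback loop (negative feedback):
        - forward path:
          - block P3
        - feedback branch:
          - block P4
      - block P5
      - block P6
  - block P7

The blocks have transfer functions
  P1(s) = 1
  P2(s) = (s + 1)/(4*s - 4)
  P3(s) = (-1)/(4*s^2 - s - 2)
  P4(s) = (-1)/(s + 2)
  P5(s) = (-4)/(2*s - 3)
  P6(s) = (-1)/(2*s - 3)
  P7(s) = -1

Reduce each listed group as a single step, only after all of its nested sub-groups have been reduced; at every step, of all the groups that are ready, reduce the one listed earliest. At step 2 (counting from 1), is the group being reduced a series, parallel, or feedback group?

Step 1: collapse the loop (P3 forward, P4 return)
Step 2: reduce the parallel group [P3/(1+P3*P4)], P5, P6
Step 3: multiply P2, ([P3/(1+P3*P4)]+P5+P6) (series)
Step 4: sum the parallel branches P1, (P2*([P3/(1+P3*P4)]+P5+P6)), P7
The group at step 2 is a parallel group.

Hence the answer: parallel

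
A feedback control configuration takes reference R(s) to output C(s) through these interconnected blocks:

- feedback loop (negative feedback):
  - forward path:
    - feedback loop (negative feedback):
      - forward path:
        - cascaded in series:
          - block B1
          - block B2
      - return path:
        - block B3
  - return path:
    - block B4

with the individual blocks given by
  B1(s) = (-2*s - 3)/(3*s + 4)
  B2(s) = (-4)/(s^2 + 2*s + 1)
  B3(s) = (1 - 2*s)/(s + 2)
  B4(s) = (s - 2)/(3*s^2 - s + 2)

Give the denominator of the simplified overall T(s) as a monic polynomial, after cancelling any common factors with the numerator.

The answer is s^6 + 5*s^5 + 35*s^4/9 + 55*s^3/9 + 92*s^2/9 - 32*s/9 - 8/9.

Reasoning:
Step 1. reduce the series chain B1, B2 gives (8*s + 12)/(3*s^3 + 10*s^2 + 11*s + 4)
Step 2. collapse the loop ((B1*B2) forward, B3 return) gives (8*s^2 + 28*s + 24)/(3*s^4 + 16*s^3 + 15*s^2 + 10*s + 20)
Step 3. feedback reduction of [(B1*B2)/(1+(B1*B2)*B3)], B4 gives (24*s^4 + 76*s^3 + 60*s^2 + 32*s + 48)/(9*s^6 + 45*s^5 + 35*s^4 + 55*s^3 + 92*s^2 - 32*s - 8)
T(s) is the step-3 result (common factors already cancelled). Leading coefficient of the denominator: 9. Divide through by 9 for the monic polynomial.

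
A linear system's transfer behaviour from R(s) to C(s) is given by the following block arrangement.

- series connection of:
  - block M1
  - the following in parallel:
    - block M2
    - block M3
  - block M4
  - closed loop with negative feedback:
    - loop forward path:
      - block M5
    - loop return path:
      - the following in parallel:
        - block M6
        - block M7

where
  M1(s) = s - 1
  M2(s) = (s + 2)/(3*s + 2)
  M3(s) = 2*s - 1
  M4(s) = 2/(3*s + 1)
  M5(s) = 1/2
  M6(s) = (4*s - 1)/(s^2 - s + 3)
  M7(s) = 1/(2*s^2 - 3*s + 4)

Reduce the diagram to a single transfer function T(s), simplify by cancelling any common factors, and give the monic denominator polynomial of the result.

Answer: s^5 + s^4/6 + 35*s^3/12 + s^2/6 + 53*s/12 + 23/6

Working:
Step 1: reduce the parallel group M2, M3: (6*s^2 + 2*s)/(3*s + 2)
Step 2: sum the parallel branches M6, M7: (8*s^3 - 13*s^2 + 18*s - 1)/(2*s^4 - 5*s^3 + 13*s^2 - 13*s + 12)
Step 3: collapse the loop (M5 forward, (M6+M7) return): (2*s^4 - 5*s^3 + 13*s^2 - 13*s + 12)/(4*s^4 - 2*s^3 + 13*s^2 - 8*s + 23)
Step 4: reduce the series chain M1, (M2+M3), M4, [M5/(1+M5*(M6+M7))]: (8*s^6 - 28*s^5 + 72*s^4 - 104*s^3 + 100*s^2 - 48*s)/(12*s^5 + 2*s^4 + 35*s^3 + 2*s^2 + 53*s + 46)
The result of step 4 is T(s) in lowest terms. Its denominator has leading coefficient 12; dividing the denominator through by 12 makes it monic.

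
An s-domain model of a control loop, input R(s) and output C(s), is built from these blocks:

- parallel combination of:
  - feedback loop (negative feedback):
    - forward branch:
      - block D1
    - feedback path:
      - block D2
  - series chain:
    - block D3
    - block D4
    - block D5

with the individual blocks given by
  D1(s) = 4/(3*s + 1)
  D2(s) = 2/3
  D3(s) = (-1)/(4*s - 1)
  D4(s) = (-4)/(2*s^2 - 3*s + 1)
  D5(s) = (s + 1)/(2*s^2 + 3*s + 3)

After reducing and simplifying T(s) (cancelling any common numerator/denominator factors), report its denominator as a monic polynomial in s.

The answer is s^6 + 35*s^5/36 - 5*s^4/9 - 251*s^3/144 - 91*s^2/144 + 19*s/16 - 11/48.

Reasoning:
Step 1. apply the feedback formula to D1, D2 -> 12/(9*s + 11)
Step 2. cascade D3, D4, D5 -> (4*s + 4)/(16*s^5 - 4*s^4 - 4*s^3 - 23*s^2 + 18*s - 3)
Step 3. combine [D1/(1+D1*D2)], (D3*D4*D5) in parallel -> (192*s^5 - 48*s^4 - 48*s^3 - 240*s^2 + 296*s + 8)/(144*s^6 + 140*s^5 - 80*s^4 - 251*s^3 - 91*s^2 + 171*s - 33)
No further cancellation is possible in the step-3 result, so that is T(s). Its denominator becomes monic after dividing by the leading coefficient 144.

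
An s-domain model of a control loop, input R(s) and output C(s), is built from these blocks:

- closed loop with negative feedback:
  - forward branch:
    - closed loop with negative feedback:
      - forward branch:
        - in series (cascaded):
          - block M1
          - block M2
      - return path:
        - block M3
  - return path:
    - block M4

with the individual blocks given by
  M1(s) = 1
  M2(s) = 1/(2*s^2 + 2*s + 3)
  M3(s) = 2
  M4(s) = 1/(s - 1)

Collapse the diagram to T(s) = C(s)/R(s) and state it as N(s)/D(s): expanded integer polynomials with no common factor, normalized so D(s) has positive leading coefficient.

Reducing step by step:

Step 1. reduce the series chain M1, M2 -> 1/(2*s^2 + 2*s + 3)
Step 2. close the feedback loop around (M1*M2), M3 -> 1/(2*s^2 + 2*s + 5)
Step 3. apply the feedback formula to [(M1*M2)/(1+(M1*M2)*M3)], M4, which is the overall transfer function T(s) = C(s)/R(s) in lowest terms

Answer: (s - 1)/(2*s^3 + 3*s - 4)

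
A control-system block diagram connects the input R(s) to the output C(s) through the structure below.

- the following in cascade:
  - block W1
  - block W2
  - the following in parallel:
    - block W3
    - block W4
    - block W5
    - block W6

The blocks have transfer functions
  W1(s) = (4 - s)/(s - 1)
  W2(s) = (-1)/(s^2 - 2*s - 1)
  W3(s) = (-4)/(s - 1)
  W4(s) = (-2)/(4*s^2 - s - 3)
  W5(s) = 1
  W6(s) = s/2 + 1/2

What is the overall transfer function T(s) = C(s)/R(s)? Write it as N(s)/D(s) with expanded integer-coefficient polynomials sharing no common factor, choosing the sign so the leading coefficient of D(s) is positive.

(1) parallel reduction of W3, W4, W5, W6 = (4*s^3 + 11*s^2 - 38*s - 37)/(8*s^2 - 2*s - 6)
(2) cascade W1, W2, (W3+W4+W5+W6), giving the overall T(s)

Final answer: (4*s^4 - 5*s^3 - 82*s^2 + 115*s + 148)/(8*s^5 - 26*s^4 + 8*s^3 + 24*s^2 - 8*s - 6)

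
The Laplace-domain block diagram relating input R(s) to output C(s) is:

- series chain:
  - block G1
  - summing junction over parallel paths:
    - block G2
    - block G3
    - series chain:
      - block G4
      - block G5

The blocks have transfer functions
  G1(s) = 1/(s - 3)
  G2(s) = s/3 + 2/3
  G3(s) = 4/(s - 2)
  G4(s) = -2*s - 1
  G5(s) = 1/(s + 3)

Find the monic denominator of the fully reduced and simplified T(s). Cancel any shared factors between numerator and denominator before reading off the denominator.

Step 1 - reduce the series chain G4, G5 gives (-2*s - 1)/(s + 3)
Step 2 - add G2, G3, (G4*G5) (parallel) gives (s^3 - 3*s^2 + 17*s + 30)/(3*s^2 + 3*s - 18)
Step 3 - multiply G1, (G2+G3+(G4*G5)) (series) gives (s^3 - 3*s^2 + 17*s + 30)/(3*s^3 - 6*s^2 - 27*s + 54)
No further cancellation is possible in the step-3 result, so that is T(s). Its denominator becomes monic after dividing by the leading coefficient 3.

Answer: s^3 - 2*s^2 - 9*s + 18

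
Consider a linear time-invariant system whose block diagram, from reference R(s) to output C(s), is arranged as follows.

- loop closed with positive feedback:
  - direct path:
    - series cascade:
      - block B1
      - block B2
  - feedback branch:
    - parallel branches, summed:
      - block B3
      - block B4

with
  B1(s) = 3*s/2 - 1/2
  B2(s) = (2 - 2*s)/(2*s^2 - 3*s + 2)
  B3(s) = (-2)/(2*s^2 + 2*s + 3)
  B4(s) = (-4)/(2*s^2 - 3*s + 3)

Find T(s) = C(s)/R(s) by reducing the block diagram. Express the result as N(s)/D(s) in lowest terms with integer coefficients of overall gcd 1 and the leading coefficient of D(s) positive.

First reduce the diagram to T(s).

Step 1. multiply B1, B2 (series) gives (-3*s^2 + 4*s - 1)/(2*s^2 - 3*s + 2)
Step 2. reduce the parallel group B3, B4 gives (-12*s^2 - 2*s - 18)/(4*s^4 - 2*s^3 + 6*s^2 - 3*s + 9)
Step 3. reduce the feedback loop with forward (B1*B2) and return (B3+B4): this yields T(s), and no further normalization is needed

Answer: (-12*s^6 + 22*s^5 - 30*s^4 + 35*s^3 - 45*s^2 + 39*s - 9)/(8*s^6 - 16*s^5 - 10*s^4 + 14*s^3 - 19*s^2 + 37*s)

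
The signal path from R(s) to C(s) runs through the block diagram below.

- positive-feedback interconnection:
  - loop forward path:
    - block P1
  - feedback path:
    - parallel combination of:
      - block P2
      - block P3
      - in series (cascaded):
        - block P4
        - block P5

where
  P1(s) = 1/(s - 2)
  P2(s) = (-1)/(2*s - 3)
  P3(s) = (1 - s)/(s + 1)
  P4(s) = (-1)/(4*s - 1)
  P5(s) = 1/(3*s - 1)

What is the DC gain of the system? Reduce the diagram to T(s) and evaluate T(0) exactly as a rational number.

Reducing step by step:

Step 1. combine P4, P5 in series: (-1)/(12*s^2 - 7*s + 1)
Step 2. reduce the parallel group P2, P3, (P4*P5): (-24*s^4 + 62*s^3 - 80*s^2 + 33*s - 1)/(24*s^4 - 26*s^3 - 27*s^2 + 20*s - 3)
Step 3. reduce the feedback loop with forward P1 and return (P2+P3+(P4*P5)): (24*s^4 - 26*s^3 - 27*s^2 + 20*s - 3)/(24*s^5 - 50*s^4 - 37*s^3 + 154*s^2 - 76*s + 7)
The step-3 result is T(s). Setting s = 0: T(0) = -3/7.

Answer: -3/7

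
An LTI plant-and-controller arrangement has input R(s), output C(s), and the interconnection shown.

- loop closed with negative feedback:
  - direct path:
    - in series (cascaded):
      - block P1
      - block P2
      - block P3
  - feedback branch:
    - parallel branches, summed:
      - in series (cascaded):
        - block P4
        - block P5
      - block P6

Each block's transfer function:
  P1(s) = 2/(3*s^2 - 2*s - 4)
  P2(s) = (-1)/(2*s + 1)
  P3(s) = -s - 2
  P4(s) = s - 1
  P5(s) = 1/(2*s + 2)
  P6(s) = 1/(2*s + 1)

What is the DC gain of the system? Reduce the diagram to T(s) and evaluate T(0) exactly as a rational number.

Reducing step by step:

[1] cascade P1, P2, P3 = (2*s + 4)/(6*s^3 - s^2 - 10*s - 4)
[2] combine P4, P5 in series = (s - 1)/(2*s + 2)
[3] sum the parallel branches (P4*P5), P6 = (2*s^2 + s + 1)/(4*s^2 + 6*s + 2)
[4] close the feedback loop around (P1*P2*P3), ((P4*P5)+P6) = (4*s^3 + 14*s^2 + 14*s + 4)/(12*s^5 + 16*s^4 - 15*s^3 - 34*s^2 - 19*s - 2)
That last expression is T(s); at s = 0 only the constant terms survive, so T(0) = 4/(-2) = -2.

Answer: -2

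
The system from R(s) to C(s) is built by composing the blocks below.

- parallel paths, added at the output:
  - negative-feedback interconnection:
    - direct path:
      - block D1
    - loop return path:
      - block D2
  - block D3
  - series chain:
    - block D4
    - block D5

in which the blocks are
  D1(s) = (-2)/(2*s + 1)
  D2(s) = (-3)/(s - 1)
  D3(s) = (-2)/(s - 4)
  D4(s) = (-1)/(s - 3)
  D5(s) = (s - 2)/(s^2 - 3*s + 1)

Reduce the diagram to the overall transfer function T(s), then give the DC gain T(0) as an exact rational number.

Reducing step by step:

[1] close the feedback loop around D1, D2; result (2 - 2*s)/(2*s^2 - s + 5)
[2] series reduction of D4, D5; result (2 - s)/(s^3 - 6*s^2 + 10*s - 3)
[3] sum the parallel branches [D1/(1+D1*D2)], D3, (D4*D5); result (-6*s^5 + 46*s^4 - 137*s^3 + 219*s^2 - 178*s + 14)/(2*s^6 - 21*s^5 + 83*s^4 - 170*s^3 + 237*s^2 - 227*s + 60)
That last expression is T(s); at s = 0 only the constant terms survive, so T(0) = 14/60 = 7/30.

Answer: 7/30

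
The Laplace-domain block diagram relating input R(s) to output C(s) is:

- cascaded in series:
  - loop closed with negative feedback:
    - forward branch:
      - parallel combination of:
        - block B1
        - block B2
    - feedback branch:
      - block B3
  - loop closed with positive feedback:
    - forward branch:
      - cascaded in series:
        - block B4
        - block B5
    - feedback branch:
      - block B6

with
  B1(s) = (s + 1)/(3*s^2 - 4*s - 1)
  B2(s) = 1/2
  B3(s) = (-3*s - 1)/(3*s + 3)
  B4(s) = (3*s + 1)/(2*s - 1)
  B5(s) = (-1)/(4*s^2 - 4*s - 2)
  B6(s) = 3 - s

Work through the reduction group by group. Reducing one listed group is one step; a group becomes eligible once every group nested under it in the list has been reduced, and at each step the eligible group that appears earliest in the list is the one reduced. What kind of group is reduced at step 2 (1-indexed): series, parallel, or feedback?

(1) combine B1, B2 in parallel
(2) collapse the loop ((B1+B2) forward, B3 return)
(3) series reduction of B4, B5
(4) close the feedback loop around (B4*B5), B6
(5) cascade [(B1+B2)/(1+(B1+B2)*B3)], [(B4*B5)/(1-(B4*B5)*B6)]
So the answer for step 2 is feedback.

Hence the answer: feedback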